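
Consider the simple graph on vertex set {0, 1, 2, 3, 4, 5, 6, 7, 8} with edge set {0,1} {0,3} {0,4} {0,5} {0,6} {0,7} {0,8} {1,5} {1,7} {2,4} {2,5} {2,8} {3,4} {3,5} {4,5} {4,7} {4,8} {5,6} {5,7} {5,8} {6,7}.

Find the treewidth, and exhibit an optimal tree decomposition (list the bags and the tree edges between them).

Every bag has size at most 4, so the width is 4 − 1 = 3 and tw(G) ≤ 3. On the other hand G contains the 4-clique {0, 1, 5, 7}. A clique must lie in a single bag of any decomposition, so no decomposition can have width below 3. Combining the bounds, tw(G) = 3.

Treewidth 3.
One optimal decomposition is:
Bags: B1 = {0, 4, 5, 7}  B2 = {0, 4, 5, 8}  B3 = {2, 4, 5, 8}  B4 = {0, 3, 4, 5}  B5 = {0, 5, 6, 7}  B6 = {0, 1, 5, 7}
Tree: B1–B2, B2–B3, B1–B4, B1–B5, B5–B6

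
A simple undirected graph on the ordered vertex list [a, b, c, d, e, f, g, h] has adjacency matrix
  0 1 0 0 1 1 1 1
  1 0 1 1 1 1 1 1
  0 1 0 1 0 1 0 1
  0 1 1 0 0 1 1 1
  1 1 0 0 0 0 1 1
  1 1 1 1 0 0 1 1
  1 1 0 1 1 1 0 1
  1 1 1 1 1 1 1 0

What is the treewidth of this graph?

4

A width-4 tree decomposition is:
Bags: B1 = {a, b, f, g, h}  B2 = {b, d, f, g, h}  B3 = {a, b, e, g, h}  B4 = {b, c, d, f, h}
Tree: B1–B2, B1–B3, B2–B4
The largest bag has 5 vertices, giving width 4; this decomposition certifies tw(G) ≤ 4. Conversely, {a, b, e, g, h} is a clique of size 5, and the vertices of any clique must share a bag in every tree decomposition; so some bag has ≥ 5 vertices and tw(G) ≥ 4. The upper and lower bounds meet at 4, so that is the treewidth.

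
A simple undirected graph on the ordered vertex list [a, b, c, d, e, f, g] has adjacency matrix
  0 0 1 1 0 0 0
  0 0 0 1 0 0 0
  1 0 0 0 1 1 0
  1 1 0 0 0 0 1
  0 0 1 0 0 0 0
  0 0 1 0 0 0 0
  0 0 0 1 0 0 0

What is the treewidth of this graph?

1

A width-1 tree decomposition is:
Bags: B1 = {a, d}  B2 = {b, d}  B3 = {d, g}  B4 = {a, c}  B5 = {c, e}  B6 = {c, f}
Tree: B1–B2, B1–B3, B1–B4, B4–B5, B4–B6
Every bag has size at most 2, so the width is 2 − 1 = 1 and tw(G) ≤ 1. Any graph with an edge has treewidth ≥ 1, and G has the edge a–d. The upper and lower bounds meet at 1, so that is the treewidth.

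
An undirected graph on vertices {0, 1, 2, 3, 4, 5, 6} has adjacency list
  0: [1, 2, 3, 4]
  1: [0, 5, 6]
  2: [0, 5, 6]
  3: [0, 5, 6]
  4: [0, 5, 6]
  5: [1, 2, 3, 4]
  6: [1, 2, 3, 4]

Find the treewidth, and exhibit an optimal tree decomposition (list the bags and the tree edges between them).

The largest bag has 4 vertices, giving width 3; this decomposition certifies tw(G) ≤ 3. For the lower bound: the 4 vertex sets {2,6}, {3,5}, {0}, {4} are disjoint, each induces a connected subgraph, and every pair is joined by at least one edge of G. Contracting each set to a single vertex therefore yields K_{4} as a minor, and since treewidth is minor-monotone, tw(G) ≥ tw(K_{4}) = 3. Combining the bounds, tw(G) = 3.

Treewidth 3.
One such decomposition:
Bags: B1 = {0, 2, 5, 6}  B2 = {0, 3, 5, 6}  B3 = {0, 4, 5, 6}  B4 = {0, 1, 5, 6}
Tree: B1–B2, B2–B3, B3–B4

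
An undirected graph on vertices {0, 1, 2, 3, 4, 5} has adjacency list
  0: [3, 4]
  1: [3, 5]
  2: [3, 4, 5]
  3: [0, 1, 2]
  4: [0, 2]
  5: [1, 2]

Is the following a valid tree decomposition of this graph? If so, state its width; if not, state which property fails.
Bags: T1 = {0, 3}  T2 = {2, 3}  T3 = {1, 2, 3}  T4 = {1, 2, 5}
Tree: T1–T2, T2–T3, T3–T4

A tree decomposition must satisfy three properties: every vertex lies in some bag; for every edge, both endpoints lie together in some bag; and for every vertex, the bags containing it form a connected subtree. Here vertex 4 appears in no bag, so the decomposition is invalid.

No — vertex 4 appears in no bag.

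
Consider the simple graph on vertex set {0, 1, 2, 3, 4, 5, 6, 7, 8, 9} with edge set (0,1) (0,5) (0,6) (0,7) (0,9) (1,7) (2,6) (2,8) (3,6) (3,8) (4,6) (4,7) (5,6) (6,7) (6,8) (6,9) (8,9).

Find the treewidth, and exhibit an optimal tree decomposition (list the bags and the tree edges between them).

The largest bag has 3 vertices, giving width 2; this decomposition certifies tw(G) ≤ 2. On the other hand G contains the 3-clique {0, 1, 7}. A clique must lie in a single bag of any decomposition, so no decomposition can have width below 2. Combining the bounds, tw(G) = 2.

Treewidth 2.
Bags: B1 = {0, 6, 9}  B2 = {6, 8, 9}  B3 = {2, 6, 8}  B4 = {3, 6, 8}  B5 = {0, 6, 7}  B6 = {4, 6, 7}  B7 = {0, 1, 7}  B8 = {0, 5, 6}
Tree: B1–B2, B2–B3, B3–B4, B1–B5, B5–B6, B5–B7, B1–B8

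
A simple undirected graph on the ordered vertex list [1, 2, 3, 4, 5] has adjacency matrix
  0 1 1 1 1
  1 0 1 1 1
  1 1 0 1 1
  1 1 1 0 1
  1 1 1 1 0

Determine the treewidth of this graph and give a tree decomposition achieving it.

Treewidth 4.
Bags: B1 = {1, 2, 3, 4, 5}
Tree: (single bag)

A single bag containing all 5 vertices is trivially a valid decomposition of width 4. On the other hand G contains the 5-clique {1, 2, 3, 4, 5}. A clique must lie in a single bag of any decomposition, so no decomposition can have width below 4. Hence tw(G) = 4 exactly.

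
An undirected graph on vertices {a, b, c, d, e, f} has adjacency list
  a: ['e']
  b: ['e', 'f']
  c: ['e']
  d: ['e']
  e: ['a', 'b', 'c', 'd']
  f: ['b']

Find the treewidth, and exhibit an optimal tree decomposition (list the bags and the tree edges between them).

Treewidth 1.
Bags: B1 = {b, e}  B2 = {b, f}  B3 = {a, e}  B4 = {c, e}  B5 = {d, e}
Tree: B1–B2, B1–B3, B1–B4, B4–B5

Each bag holds 2 vertices, so the decomposition has width 1, which upper-bounds the treewidth. G has an edge, so its treewidth is at least 1. Combining the bounds, tw(G) = 1.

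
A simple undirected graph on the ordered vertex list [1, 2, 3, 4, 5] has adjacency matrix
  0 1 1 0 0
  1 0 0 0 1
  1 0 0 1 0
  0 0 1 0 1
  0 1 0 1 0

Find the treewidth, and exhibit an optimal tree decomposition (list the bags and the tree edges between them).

Each bag holds 3 vertices, so the decomposition has width 2, which upper-bounds the treewidth. For the lower bound, G contains the cycle 3–4–5–2–1–3, so G is not a forest; only forests have treewidth ≤ 1, hence tw(G) ≥ 2. The upper and lower bounds meet at 2, so that is the treewidth.

Treewidth 2.
One such decomposition:
Bags: B1 = {3, 4, 5}  B2 = {2, 3, 5}  B3 = {1, 2, 3}
Tree: B1–B2, B2–B3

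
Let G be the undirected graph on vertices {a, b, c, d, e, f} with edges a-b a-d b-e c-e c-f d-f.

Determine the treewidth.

A width-2 tree decomposition is:
Bags: B1 = {a, b, d}  B2 = {b, d, f}  B3 = {b, c, f}  B4 = {b, c, e}
Tree: B1–B2, B2–B3, B3–B4
Every bag has size at most 3, so the width is 3 − 1 = 2 and tw(G) ≤ 2. Since b–a–d–f–c–e–b is a cycle in G, G is not acyclic. Forests are exactly the graphs of treewidth ≤ 1, so tw(G) ≥ 2. The upper and lower bounds meet at 2, so that is the treewidth.

2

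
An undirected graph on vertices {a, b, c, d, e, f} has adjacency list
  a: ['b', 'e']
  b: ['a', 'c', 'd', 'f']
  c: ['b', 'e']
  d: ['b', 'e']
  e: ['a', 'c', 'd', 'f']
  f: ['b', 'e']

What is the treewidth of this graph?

A width-2 tree decomposition is:
Bags: B1 = {b, e, f}  B2 = {b, c, e}  B3 = {a, b, e}  B4 = {b, d, e}
Tree: B1–B2, B2–B3, B3–B4
Each bag holds 3 vertices, so the decomposition has width 2, which upper-bounds the treewidth. The edges f–e–c–b–f form a cycle, so G is not a tree and its treewidth is at least 2. The upper and lower bounds meet at 2, so that is the treewidth.

2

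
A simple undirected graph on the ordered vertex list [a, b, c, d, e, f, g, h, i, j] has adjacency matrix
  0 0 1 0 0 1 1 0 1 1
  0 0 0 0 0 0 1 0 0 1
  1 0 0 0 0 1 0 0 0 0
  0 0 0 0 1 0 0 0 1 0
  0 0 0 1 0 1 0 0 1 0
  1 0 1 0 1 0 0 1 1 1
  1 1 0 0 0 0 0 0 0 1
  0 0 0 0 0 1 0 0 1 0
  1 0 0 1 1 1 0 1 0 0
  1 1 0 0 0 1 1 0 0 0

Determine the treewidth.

2

A width-2 tree decomposition is:
Bags: B1 = {a, f, i}  B2 = {a, c, f}  B3 = {e, f, i}  B4 = {f, h, i}  B5 = {a, f, j}  B6 = {a, g, j}  B7 = {d, e, i}  B8 = {b, g, j}
Tree: B1–B2, B1–B3, B3–B4, B2–B5, B5–B6, B3–B7, B6–B8
Every bag has size at most 3, so the width is 3 − 1 = 2 and tw(G) ≤ 2. Conversely, {d, e, i} is a clique of size 3, and the vertices of any clique must share a bag in every tree decomposition; so some bag has ≥ 3 vertices and tw(G) ≥ 2. Hence tw(G) = 2 exactly.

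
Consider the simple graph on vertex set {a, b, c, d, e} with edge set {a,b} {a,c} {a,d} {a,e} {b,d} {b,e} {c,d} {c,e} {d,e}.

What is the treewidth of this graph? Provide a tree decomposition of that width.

Treewidth 3.
Bags: B1 = {a, c, d, e}  B2 = {a, b, d, e}
Tree: B1–B2

Each bag holds 4 vertices, so the decomposition has width 3, which upper-bounds the treewidth. For the lower bound, the 4 vertices {a, c, d, e} are pairwise adjacent, and any tree decomposition puts a clique entirely inside one bag — forcing width ≥ 3. Therefore the treewidth is 3.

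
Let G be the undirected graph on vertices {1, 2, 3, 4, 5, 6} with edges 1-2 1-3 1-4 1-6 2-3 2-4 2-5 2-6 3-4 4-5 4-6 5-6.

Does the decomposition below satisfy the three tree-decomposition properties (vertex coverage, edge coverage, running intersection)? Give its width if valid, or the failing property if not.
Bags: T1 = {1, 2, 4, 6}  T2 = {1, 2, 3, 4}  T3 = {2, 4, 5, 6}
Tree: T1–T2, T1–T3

Yes; width 3.

Every vertex of G appears in some bag (union = {1, 2, 3, 4, 5, 6}); every edge is covered by a bag; and for each vertex v the set of bags containing v is connected in the bag tree. The decomposition is therefore valid. The largest bag has 4 vertices, so the width is 3.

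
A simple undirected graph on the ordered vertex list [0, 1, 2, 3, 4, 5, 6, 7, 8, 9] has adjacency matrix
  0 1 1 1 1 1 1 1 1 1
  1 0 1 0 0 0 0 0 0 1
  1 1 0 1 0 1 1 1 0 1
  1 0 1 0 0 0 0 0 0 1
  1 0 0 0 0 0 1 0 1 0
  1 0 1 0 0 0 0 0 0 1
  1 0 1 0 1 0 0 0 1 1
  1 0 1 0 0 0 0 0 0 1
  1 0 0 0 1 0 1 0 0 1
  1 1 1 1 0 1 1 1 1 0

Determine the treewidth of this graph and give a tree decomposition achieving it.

Every bag has size at most 4, so the width is 4 − 1 = 3 and tw(G) ≤ 3. Conversely, {0, 6, 8, 9} is a clique of size 4, and the vertices of any clique must share a bag in every tree decomposition; so some bag has ≥ 4 vertices and tw(G) ≥ 3. Therefore the treewidth is 3.

Treewidth 3.
One such decomposition:
Bags: B1 = {0, 1, 2, 9}  B2 = {0, 2, 6, 9}  B3 = {0, 2, 5, 9}  B4 = {0, 2, 3, 9}  B5 = {0, 2, 7, 9}  B6 = {0, 6, 8, 9}  B7 = {0, 4, 6, 8}
Tree: B1–B2, B1–B3, B1–B4, B4–B5, B2–B6, B6–B7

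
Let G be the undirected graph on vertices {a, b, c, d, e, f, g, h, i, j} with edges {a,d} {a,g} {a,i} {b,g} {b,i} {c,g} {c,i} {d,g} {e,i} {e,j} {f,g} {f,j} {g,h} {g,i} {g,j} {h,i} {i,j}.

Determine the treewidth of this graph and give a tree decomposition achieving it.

The largest bag has 3 vertices, giving width 2; this decomposition certifies tw(G) ≤ 2. Conversely, {a, d, g} is a clique of size 3, and the vertices of any clique must share a bag in every tree decomposition; so some bag has ≥ 3 vertices and tw(G) ≥ 2. Combining the bounds, tw(G) = 2.

Treewidth 2.
One such decomposition:
Bags: B1 = {g, i, j}  B2 = {g, h, i}  B3 = {b, g, i}  B4 = {f, g, j}  B5 = {a, g, i}  B6 = {a, d, g}  B7 = {e, i, j}  B8 = {c, g, i}
Tree: B1–B2, B2–B3, B1–B4, B2–B5, B5–B6, B1–B7, B5–B8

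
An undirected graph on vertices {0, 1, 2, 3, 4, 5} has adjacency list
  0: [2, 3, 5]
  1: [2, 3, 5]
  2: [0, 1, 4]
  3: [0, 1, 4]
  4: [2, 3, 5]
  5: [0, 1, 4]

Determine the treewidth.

A width-3 tree decomposition is:
Bags: B1 = {0, 1, 2, 4}  B2 = {0, 1, 3, 4}  B3 = {0, 1, 4, 5}
Tree: B1–B2, B2–B3
The largest bag has 4 vertices, giving width 3; this decomposition certifies tw(G) ≤ 3. For the lower bound: the 4 vertex sets {0,2}, {1,3}, {4}, {5} are disjoint, each induces a connected subgraph, and every pair is joined by at least one edge of G. Contracting each set to a single vertex therefore yields K_{4} as a minor, and since treewidth is minor-monotone, tw(G) ≥ tw(K_{4}) = 3. Therefore the treewidth is 3.

3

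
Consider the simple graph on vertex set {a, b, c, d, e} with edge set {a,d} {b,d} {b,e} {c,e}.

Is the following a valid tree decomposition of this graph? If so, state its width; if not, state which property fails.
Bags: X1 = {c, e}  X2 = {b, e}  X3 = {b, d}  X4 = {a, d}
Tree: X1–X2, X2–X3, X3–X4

Yes; width 1.

Checking the three conditions: (i) the bags cover all of {a, b, c, d, e}; (ii) for each edge, some bag contains both endpoints; (iii) the bags containing any fixed vertex form a subtree. All hold, so the decomposition is valid with width 2 − 1 = 1.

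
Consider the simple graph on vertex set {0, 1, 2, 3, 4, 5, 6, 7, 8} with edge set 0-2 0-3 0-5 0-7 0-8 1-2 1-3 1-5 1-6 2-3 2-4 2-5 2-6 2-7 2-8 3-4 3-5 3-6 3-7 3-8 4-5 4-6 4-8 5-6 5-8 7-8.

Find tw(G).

A width-4 tree decomposition is:
Bags: B1 = {2, 3, 4, 5, 6}  B2 = {2, 3, 4, 5, 8}  B3 = {0, 2, 3, 5, 8}  B4 = {1, 2, 3, 5, 6}  B5 = {0, 2, 3, 7, 8}
Tree: B1–B2, B2–B3, B1–B4, B3–B5
Each bag holds 5 vertices, so the decomposition has width 4, which upper-bounds the treewidth. Conversely, {0, 2, 3, 5, 8} is a clique of size 5, and the vertices of any clique must share a bag in every tree decomposition; so some bag has ≥ 5 vertices and tw(G) ≥ 4. The upper and lower bounds meet at 4, so that is the treewidth.

4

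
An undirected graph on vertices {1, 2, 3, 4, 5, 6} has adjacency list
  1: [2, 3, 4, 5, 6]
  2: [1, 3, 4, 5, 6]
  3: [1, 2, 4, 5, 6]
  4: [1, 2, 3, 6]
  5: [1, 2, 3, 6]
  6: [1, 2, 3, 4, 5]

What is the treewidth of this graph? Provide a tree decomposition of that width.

Every bag has size at most 5, so the width is 5 − 1 = 4 and tw(G) ≤ 4. Conversely, {1, 2, 3, 4, 6} is a clique of size 5, and the vertices of any clique must share a bag in every tree decomposition; so some bag has ≥ 5 vertices and tw(G) ≥ 4. The upper and lower bounds meet at 4, so that is the treewidth.

Treewidth 4.
One such decomposition:
Bags: B1 = {1, 2, 3, 5, 6}  B2 = {1, 2, 3, 4, 6}
Tree: B1–B2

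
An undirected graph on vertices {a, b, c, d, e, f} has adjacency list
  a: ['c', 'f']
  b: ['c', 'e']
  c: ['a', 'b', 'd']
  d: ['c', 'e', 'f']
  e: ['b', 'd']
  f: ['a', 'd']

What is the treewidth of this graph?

2

A width-2 tree decomposition is:
Bags: B1 = {b, c, e}  B2 = {c, d, e}  B3 = {a, c, d}  B4 = {a, d, f}
Tree: B1–B2, B2–B3, B3–B4
Every bag has size at most 3, so the width is 3 − 1 = 2 and tw(G) ≤ 2. The edges b–e–d–c–b form a cycle, so G is not a tree and its treewidth is at least 2. Therefore the treewidth is 2.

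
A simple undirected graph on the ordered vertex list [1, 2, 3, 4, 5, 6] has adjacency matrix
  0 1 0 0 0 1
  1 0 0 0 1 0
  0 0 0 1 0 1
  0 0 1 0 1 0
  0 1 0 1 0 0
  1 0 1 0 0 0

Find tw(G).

A width-2 tree decomposition is:
Bags: B1 = {1, 2, 6}  B2 = {2, 5, 6}  B3 = {4, 5, 6}  B4 = {3, 4, 6}
Tree: B1–B2, B2–B3, B3–B4
Each bag holds 3 vertices, so the decomposition has width 2, which upper-bounds the treewidth. Since 6–1–2–5–4–3–6 is a cycle in G, G is not acyclic. Forests are exactly the graphs of treewidth ≤ 1, so tw(G) ≥ 2. Hence tw(G) = 2 exactly.

2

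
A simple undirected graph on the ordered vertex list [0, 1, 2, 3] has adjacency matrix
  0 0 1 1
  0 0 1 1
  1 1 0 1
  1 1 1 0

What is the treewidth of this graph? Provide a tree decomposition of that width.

Treewidth 2.
One such decomposition:
Bags: B1 = {0, 2, 3}  B2 = {1, 2, 3}
Tree: B1–B2

The largest bag has 3 vertices, giving width 2; this decomposition certifies tw(G) ≤ 2. For the lower bound, the 3 vertices {0, 2, 3} are pairwise adjacent, and any tree decomposition puts a clique entirely inside one bag — forcing width ≥ 2. Combining the bounds, tw(G) = 2.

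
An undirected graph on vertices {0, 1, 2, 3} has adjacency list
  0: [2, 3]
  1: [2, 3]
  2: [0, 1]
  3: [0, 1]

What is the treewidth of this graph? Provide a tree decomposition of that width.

Every bag has size at most 3, so the width is 3 − 1 = 2 and tw(G) ≤ 2. Since 0–3–1–2–0 is a cycle in G, G is not acyclic. Forests are exactly the graphs of treewidth ≤ 1, so tw(G) ≥ 2. Hence tw(G) = 2 exactly.

Treewidth 2.
Bags: B1 = {0, 1, 3}  B2 = {0, 1, 2}
Tree: B1–B2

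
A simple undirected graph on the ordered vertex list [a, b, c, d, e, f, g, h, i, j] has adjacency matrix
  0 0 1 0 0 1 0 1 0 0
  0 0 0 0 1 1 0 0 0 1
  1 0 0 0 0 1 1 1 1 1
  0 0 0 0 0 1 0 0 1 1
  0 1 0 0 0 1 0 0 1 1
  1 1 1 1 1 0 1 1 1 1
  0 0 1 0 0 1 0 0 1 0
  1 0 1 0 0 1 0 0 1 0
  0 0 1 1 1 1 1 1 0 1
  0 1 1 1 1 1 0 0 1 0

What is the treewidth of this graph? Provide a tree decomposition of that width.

Each bag holds 4 vertices, so the decomposition has width 3, which upper-bounds the treewidth. Conversely, {a, c, f, h} is a clique of size 4, and the vertices of any clique must share a bag in every tree decomposition; so some bag has ≥ 4 vertices and tw(G) ≥ 3. Therefore the treewidth is 3.

Treewidth 3.
One optimal decomposition is:
Bags: B1 = {c, f, h, i}  B2 = {c, f, i, j}  B3 = {e, f, i, j}  B4 = {c, f, g, i}  B5 = {b, e, f, j}  B6 = {d, f, i, j}  B7 = {a, c, f, h}
Tree: B1–B2, B2–B3, B1–B4, B3–B5, B2–B6, B1–B7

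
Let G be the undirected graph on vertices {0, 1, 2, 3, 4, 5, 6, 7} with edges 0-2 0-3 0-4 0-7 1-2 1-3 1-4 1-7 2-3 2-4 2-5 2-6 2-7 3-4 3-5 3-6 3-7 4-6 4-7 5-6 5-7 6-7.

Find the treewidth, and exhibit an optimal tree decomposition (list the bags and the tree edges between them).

Each bag holds 5 vertices, so the decomposition has width 4, which upper-bounds the treewidth. On the other hand G contains the 5-clique {0, 2, 3, 4, 7}. A clique must lie in a single bag of any decomposition, so no decomposition can have width below 4. Hence tw(G) = 4 exactly.

Treewidth 4.
One optimal decomposition is:
Bags: B1 = {0, 2, 3, 4, 7}  B2 = {2, 3, 4, 6, 7}  B3 = {2, 3, 5, 6, 7}  B4 = {1, 2, 3, 4, 7}
Tree: B1–B2, B2–B3, B2–B4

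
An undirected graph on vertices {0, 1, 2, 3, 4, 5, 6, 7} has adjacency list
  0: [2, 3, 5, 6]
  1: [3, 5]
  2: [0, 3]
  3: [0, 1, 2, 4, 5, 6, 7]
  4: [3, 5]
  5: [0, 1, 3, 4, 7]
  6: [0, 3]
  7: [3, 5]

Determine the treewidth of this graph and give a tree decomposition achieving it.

Treewidth 2.
One such decomposition:
Bags: B1 = {3, 4, 5}  B2 = {0, 3, 5}  B3 = {0, 3, 6}  B4 = {3, 5, 7}  B5 = {0, 2, 3}  B6 = {1, 3, 5}
Tree: B1–B2, B2–B3, B2–B4, B2–B5, B4–B6

Each bag holds 3 vertices, so the decomposition has width 2, which upper-bounds the treewidth. Conversely, {0, 2, 3} is a clique of size 3, and the vertices of any clique must share a bag in every tree decomposition; so some bag has ≥ 3 vertices and tw(G) ≥ 2. Therefore the treewidth is 2.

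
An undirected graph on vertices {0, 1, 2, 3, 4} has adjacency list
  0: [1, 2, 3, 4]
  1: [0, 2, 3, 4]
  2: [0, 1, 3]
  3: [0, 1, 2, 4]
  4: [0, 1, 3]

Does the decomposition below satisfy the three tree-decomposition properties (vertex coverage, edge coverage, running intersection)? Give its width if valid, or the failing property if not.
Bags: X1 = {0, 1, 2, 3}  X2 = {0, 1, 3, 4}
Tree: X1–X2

Yes; width 3.

Vertex coverage: the bags together contain {0, 1, 2, 3, 4}, the full vertex set. Edge coverage: each edge of G has both endpoints in at least one bag. Running intersection: for every vertex, the bags containing it form a connected subtree. All three properties hold, so this is a valid tree decomposition of width max|bag| − 1 = 3, and hence tw(G) ≤ 3.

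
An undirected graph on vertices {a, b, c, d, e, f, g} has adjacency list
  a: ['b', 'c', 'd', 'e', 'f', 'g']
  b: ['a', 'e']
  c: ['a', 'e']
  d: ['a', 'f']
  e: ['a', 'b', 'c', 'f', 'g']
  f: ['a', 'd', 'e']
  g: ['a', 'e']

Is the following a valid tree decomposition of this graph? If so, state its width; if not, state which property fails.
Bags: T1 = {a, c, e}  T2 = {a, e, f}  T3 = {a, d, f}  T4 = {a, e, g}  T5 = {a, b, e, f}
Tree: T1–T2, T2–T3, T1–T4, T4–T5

A tree decomposition must satisfy three properties: every vertex lies in some bag; for every edge, both endpoints lie together in some bag; and for every vertex, the bags containing it form a connected subtree. Here bags containing vertex f are not connected in the tree, so the decomposition is invalid.

No — bags containing vertex f are not connected in the tree.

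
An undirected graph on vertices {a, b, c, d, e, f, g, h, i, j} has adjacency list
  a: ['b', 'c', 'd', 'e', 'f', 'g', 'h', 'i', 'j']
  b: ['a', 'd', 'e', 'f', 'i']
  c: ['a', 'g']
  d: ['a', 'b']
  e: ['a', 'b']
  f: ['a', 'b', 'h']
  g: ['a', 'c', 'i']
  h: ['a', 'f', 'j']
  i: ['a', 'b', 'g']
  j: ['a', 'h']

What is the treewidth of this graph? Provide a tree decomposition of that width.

The largest bag has 3 vertices, giving width 2; this decomposition certifies tw(G) ≤ 2. Conversely, {a, c, g} is a clique of size 3, and the vertices of any clique must share a bag in every tree decomposition; so some bag has ≥ 3 vertices and tw(G) ≥ 2. The upper and lower bounds meet at 2, so that is the treewidth.

Treewidth 2.
Bags: B1 = {a, b, i}  B2 = {a, g, i}  B3 = {a, b, f}  B4 = {a, b, d}  B5 = {a, f, h}  B6 = {a, c, g}  B7 = {a, b, e}  B8 = {a, h, j}
Tree: B1–B2, B1–B3, B3–B4, B3–B5, B2–B6, B1–B7, B5–B8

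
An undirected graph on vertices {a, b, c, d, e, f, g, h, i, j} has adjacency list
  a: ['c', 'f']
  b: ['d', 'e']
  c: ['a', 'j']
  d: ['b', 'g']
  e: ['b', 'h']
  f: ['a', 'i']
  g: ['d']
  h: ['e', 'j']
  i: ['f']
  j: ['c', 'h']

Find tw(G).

A width-1 tree decomposition is:
Bags: B1 = {d, g}  B2 = {b, d}  B3 = {b, e}  B4 = {e, h}  B5 = {h, j}  B6 = {c, j}  B7 = {a, c}  B8 = {a, f}  B9 = {f, i}
Tree: B1–B2, B2–B3, B3–B4, B4–B5, B5–B6, B6–B7, B7–B8, B8–B9
Every bag has size at most 2, so the width is 2 − 1 = 1 and tw(G) ≤ 1. Since G has at least one edge (e.g. g–d), it is not an edgeless graph, so tw(G) ≥ 1. Combining the bounds, tw(G) = 1.

1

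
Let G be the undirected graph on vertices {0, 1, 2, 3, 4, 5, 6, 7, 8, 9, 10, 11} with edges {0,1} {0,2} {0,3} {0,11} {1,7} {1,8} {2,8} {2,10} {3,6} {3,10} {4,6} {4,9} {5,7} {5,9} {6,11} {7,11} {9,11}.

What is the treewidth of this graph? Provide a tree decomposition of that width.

Treewidth 3.
One optimal decomposition is:
Bags: B1 = {4, 5, 7, 9}  B2 = {4, 7, 9, 11}  B3 = {4, 6, 7, 11}  B4 = {1, 6, 7, 11}  B5 = {0, 1, 6, 11}  B6 = {0, 1, 3, 6}  B7 = {0, 1, 3, 8}  B8 = {0, 2, 3, 8}  B9 = {2, 3, 8, 10}
Tree: B1–B2, B2–B3, B3–B4, B4–B5, B5–B6, B6–B7, B7–B8, B8–B9

The largest bag has 4 vertices, giving width 3; this decomposition certifies tw(G) ≤ 3. For the lower bound: the 4 vertex sets {4,5,9}, {7}, {11}, {0,1,3,6} are disjoint, each induces a connected subgraph, and every pair is joined by at least one edge of G. Contracting each set to a single vertex therefore yields K_{4} as a minor, and since treewidth is minor-monotone, tw(G) ≥ tw(K_{4}) = 3. Combining the bounds, tw(G) = 3.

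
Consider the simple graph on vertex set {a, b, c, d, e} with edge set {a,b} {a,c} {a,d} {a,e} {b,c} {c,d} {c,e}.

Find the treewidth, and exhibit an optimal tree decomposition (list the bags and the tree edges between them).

Treewidth 2.
One optimal decomposition is:
Bags: B1 = {a, c, e}  B2 = {a, b, c}  B3 = {a, c, d}
Tree: B1–B2, B1–B3

Each bag holds 3 vertices, so the decomposition has width 2, which upper-bounds the treewidth. For the lower bound, the 3 vertices {a, c, d} are pairwise adjacent, and any tree decomposition puts a clique entirely inside one bag — forcing width ≥ 2. The upper and lower bounds meet at 2, so that is the treewidth.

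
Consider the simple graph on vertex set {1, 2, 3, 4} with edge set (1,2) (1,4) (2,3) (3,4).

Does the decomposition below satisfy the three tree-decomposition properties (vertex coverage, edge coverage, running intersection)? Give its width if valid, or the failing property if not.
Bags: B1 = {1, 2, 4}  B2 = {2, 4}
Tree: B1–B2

A tree decomposition must satisfy three properties: every vertex lies in some bag; for every edge, both endpoints lie together in some bag; and for every vertex, the bags containing it form a connected subtree. Here vertex 3 appears in no bag, so the decomposition is invalid.

No — vertex 3 appears in no bag.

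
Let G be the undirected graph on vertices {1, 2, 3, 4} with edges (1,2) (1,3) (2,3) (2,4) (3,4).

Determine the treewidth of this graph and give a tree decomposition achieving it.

Treewidth 2.
One optimal decomposition is:
Bags: B1 = {1, 2, 3}  B2 = {2, 3, 4}
Tree: B1–B2

Every bag has size at most 3, so the width is 3 − 1 = 2 and tw(G) ≤ 2. For the lower bound, the 3 vertices {1, 2, 3} are pairwise adjacent, and any tree decomposition puts a clique entirely inside one bag — forcing width ≥ 2. Combining the bounds, tw(G) = 2.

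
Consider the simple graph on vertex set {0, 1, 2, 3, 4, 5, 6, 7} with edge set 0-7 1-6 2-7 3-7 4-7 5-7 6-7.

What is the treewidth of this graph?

1

A width-1 tree decomposition is:
Bags: B1 = {2, 7}  B2 = {5, 7}  B3 = {4, 7}  B4 = {0, 7}  B5 = {3, 7}  B6 = {6, 7}  B7 = {1, 6}
Tree: B1–B2, B2–B3, B2–B4, B3–B5, B2–B6, B6–B7
Each bag holds 2 vertices, so the decomposition has width 1, which upper-bounds the treewidth. Any graph with an edge has treewidth ≥ 1, and G has the edge 2–7. Therefore the treewidth is 1.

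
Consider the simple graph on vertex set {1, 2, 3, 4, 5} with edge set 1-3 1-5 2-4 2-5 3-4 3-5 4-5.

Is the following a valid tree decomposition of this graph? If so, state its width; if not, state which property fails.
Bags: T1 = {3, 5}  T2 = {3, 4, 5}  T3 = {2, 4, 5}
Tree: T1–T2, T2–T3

No — vertex 1 appears in no bag.

A tree decomposition must satisfy three properties: every vertex lies in some bag; for every edge, both endpoints lie together in some bag; and for every vertex, the bags containing it form a connected subtree. Here vertex 1 appears in no bag, so the decomposition is invalid.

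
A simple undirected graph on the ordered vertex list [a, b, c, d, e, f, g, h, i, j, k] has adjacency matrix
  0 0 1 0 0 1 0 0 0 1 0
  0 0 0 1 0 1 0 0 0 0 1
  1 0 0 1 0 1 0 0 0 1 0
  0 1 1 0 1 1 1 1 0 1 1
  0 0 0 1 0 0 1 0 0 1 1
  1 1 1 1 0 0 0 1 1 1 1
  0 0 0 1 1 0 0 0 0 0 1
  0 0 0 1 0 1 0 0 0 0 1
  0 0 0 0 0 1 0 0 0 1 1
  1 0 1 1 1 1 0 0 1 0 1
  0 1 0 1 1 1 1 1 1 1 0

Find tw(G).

A width-3 tree decomposition is:
Bags: B1 = {d, f, j, k}  B2 = {d, e, j, k}  B3 = {d, f, h, k}  B4 = {d, e, g, k}  B5 = {c, d, f, j}  B6 = {a, c, f, j}  B7 = {f, i, j, k}  B8 = {b, d, f, k}
Tree: B1–B2, B1–B3, B2–B4, B1–B5, B5–B6, B1–B7, B1–B8
Each bag holds 4 vertices, so the decomposition has width 3, which upper-bounds the treewidth. For the lower bound, the 4 vertices {c, d, f, j} are pairwise adjacent, and any tree decomposition puts a clique entirely inside one bag — forcing width ≥ 3. The upper and lower bounds meet at 3, so that is the treewidth.

3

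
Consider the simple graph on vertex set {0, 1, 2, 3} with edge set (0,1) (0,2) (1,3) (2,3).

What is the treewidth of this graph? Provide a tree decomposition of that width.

Treewidth 2.
Bags: B1 = {1, 2, 3}  B2 = {0, 1, 2}
Tree: B1–B2

Each bag holds 3 vertices, so the decomposition has width 2, which upper-bounds the treewidth. The edges 2–3–1–0–2 form a cycle, so G is not a tree and its treewidth is at least 2. Combining the bounds, tw(G) = 2.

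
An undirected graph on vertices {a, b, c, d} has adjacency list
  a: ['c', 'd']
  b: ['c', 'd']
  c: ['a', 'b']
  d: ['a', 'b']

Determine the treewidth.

A width-2 tree decomposition is:
Bags: B1 = {b, c, d}  B2 = {a, c, d}
Tree: B1–B2
Every bag has size at most 3, so the width is 3 − 1 = 2 and tw(G) ≤ 2. Since d–b–c–a–d is a cycle in G, G is not acyclic. Forests are exactly the graphs of treewidth ≤ 1, so tw(G) ≥ 2. Hence tw(G) = 2 exactly.

2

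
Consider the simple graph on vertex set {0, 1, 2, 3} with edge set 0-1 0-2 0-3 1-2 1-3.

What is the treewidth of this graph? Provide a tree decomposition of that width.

Every bag has size at most 3, so the width is 3 − 1 = 2 and tw(G) ≤ 2. On the other hand G contains the 3-clique {0, 1, 2}. A clique must lie in a single bag of any decomposition, so no decomposition can have width below 2. Hence tw(G) = 2 exactly.

Treewidth 2.
One such decomposition:
Bags: B1 = {0, 1, 2}  B2 = {0, 1, 3}
Tree: B1–B2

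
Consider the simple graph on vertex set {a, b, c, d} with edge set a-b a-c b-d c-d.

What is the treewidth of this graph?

A width-2 tree decomposition is:
Bags: B1 = {a, b, c}  B2 = {b, c, d}
Tree: B1–B2
The largest bag has 3 vertices, giving width 2; this decomposition certifies tw(G) ≤ 2. Since b–a–c–d–b is a cycle in G, G is not acyclic. Forests are exactly the graphs of treewidth ≤ 1, so tw(G) ≥ 2. Therefore the treewidth is 2.

2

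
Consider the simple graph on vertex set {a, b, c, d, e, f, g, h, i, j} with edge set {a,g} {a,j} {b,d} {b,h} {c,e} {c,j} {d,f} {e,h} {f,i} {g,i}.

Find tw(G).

2

A width-2 tree decomposition is:
Bags: B1 = {a, c, j}  B2 = {a, c, g}  B3 = {c, g, i}  B4 = {c, f, i}  B5 = {c, d, f}  B6 = {b, c, d}  B7 = {b, c, h}  B8 = {c, e, h}
Tree: B1–B2, B2–B3, B3–B4, B4–B5, B5–B6, B6–B7, B7–B8
Every bag has size at most 3, so the width is 3 − 1 = 2 and tw(G) ≤ 2. Since c–j–a–g–i–f–d–b–h–e–c is a cycle in G, G is not acyclic. Forests are exactly the graphs of treewidth ≤ 1, so tw(G) ≥ 2. Hence tw(G) = 2 exactly.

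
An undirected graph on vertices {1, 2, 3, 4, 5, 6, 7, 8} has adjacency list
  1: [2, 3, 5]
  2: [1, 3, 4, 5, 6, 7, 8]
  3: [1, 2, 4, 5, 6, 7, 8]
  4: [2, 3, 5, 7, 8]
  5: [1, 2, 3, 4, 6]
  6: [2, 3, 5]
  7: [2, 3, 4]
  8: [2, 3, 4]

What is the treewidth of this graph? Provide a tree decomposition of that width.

The largest bag has 4 vertices, giving width 3; this decomposition certifies tw(G) ≤ 3. Conversely, {1, 2, 3, 5} is a clique of size 4, and the vertices of any clique must share a bag in every tree decomposition; so some bag has ≥ 4 vertices and tw(G) ≥ 3. Therefore the treewidth is 3.

Treewidth 3.
One optimal decomposition is:
Bags: B1 = {2, 3, 4, 5}  B2 = {2, 3, 4, 7}  B3 = {1, 2, 3, 5}  B4 = {2, 3, 5, 6}  B5 = {2, 3, 4, 8}
Tree: B1–B2, B1–B3, B3–B4, B1–B5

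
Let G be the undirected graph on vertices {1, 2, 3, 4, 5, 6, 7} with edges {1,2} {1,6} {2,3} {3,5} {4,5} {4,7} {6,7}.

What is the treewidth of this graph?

2

A width-2 tree decomposition is:
Bags: B1 = {1, 6, 7}  B2 = {1, 4, 7}  B3 = {1, 4, 5}  B4 = {1, 3, 5}  B5 = {1, 2, 3}
Tree: B1–B2, B2–B3, B3–B4, B4–B5
Each bag holds 3 vertices, so the decomposition has width 2, which upper-bounds the treewidth. For the lower bound, G contains the cycle 1–6–7–4–5–3–2–1, so G is not a forest; only forests have treewidth ≤ 1, hence tw(G) ≥ 2. Therefore the treewidth is 2.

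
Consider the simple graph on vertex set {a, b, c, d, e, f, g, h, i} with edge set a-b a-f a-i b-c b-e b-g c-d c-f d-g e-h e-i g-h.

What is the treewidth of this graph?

A width-3 tree decomposition is:
Bags: B1 = {c, d, f, g}  B2 = {b, c, f, g}  B3 = {a, b, f, g}  B4 = {a, b, g, h}  B5 = {a, b, e, h}  B6 = {a, e, h, i}
Tree: B1–B2, B2–B3, B3–B4, B4–B5, B5–B6
Every bag has size at most 4, so the width is 4 − 1 = 3 and tw(G) ≤ 3. For the lower bound: the 4 vertex sets {c,d,f}, {g}, {b}, {a,e,h,i} are disjoint, each induces a connected subgraph, and every pair is joined by at least one edge of G. Contracting each set to a single vertex therefore yields K_{4} as a minor, and since treewidth is minor-monotone, tw(G) ≥ tw(K_{4}) = 3. Hence tw(G) = 3 exactly.

3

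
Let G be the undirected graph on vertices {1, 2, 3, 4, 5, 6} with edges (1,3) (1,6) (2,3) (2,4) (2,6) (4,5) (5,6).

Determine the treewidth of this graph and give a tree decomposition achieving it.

Each bag holds 3 vertices, so the decomposition has width 2, which upper-bounds the treewidth. Since 3–1–6–2–3 is a cycle in G, G is not acyclic. Forests are exactly the graphs of treewidth ≤ 1, so tw(G) ≥ 2. The upper and lower bounds meet at 2, so that is the treewidth.

Treewidth 2.
One optimal decomposition is:
Bags: B1 = {1, 2, 3}  B2 = {1, 2, 6}  B3 = {2, 4, 6}  B4 = {4, 5, 6}
Tree: B1–B2, B2–B3, B3–B4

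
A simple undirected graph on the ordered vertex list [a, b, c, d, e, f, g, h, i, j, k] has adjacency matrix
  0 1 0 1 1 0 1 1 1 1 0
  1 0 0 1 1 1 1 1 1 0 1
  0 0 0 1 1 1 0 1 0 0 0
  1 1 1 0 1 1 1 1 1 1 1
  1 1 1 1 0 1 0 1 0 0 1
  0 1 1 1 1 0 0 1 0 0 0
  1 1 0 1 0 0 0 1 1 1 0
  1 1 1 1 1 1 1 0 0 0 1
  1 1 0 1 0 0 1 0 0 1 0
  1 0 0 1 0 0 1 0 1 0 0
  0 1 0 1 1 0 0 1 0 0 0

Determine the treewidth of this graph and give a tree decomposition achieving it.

Every bag has size at most 5, so the width is 5 − 1 = 4 and tw(G) ≤ 4. For the lower bound, the 5 vertices {a, d, g, i, j} are pairwise adjacent, and any tree decomposition puts a clique entirely inside one bag — forcing width ≥ 4. Combining the bounds, tw(G) = 4.

Treewidth 4.
Bags: B1 = {c, d, e, f, h}  B2 = {b, d, e, f, h}  B3 = {a, b, d, e, h}  B4 = {a, b, d, g, h}  B5 = {a, b, d, g, i}  B6 = {b, d, e, h, k}  B7 = {a, d, g, i, j}
Tree: B1–B2, B2–B3, B3–B4, B4–B5, B2–B6, B5–B7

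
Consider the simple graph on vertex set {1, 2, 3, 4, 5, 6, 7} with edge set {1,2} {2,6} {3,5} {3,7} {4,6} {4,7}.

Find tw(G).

1

A width-1 tree decomposition is:
Bags: B1 = {3, 5}  B2 = {3, 7}  B3 = {4, 7}  B4 = {4, 6}  B5 = {2, 6}  B6 = {1, 2}
Tree: B1–B2, B2–B3, B3–B4, B4–B5, B5–B6
Every bag has size at most 2, so the width is 2 − 1 = 1 and tw(G) ≤ 1. Any graph with an edge has treewidth ≥ 1, and G has the edge 5–3. Combining the bounds, tw(G) = 1.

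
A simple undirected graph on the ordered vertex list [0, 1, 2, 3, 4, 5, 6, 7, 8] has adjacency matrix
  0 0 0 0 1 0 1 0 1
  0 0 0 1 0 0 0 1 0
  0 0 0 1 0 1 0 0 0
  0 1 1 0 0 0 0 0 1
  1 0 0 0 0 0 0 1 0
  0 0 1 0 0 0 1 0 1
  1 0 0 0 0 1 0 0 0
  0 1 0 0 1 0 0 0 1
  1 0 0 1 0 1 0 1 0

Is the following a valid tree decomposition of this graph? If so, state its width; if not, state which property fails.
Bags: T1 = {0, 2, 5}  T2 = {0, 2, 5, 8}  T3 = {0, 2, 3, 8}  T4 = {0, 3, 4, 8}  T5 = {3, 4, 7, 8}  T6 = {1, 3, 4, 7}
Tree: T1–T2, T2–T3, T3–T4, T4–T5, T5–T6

A tree decomposition must satisfy three properties: every vertex lies in some bag; for every edge, both endpoints lie together in some bag; and for every vertex, the bags containing it form a connected subtree. Here vertex 6 appears in no bag, so the decomposition is invalid.

No — vertex 6 appears in no bag.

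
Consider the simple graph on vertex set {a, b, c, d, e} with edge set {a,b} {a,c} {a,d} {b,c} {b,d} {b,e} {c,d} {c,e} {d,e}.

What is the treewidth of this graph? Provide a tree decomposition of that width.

The largest bag has 4 vertices, giving width 3; this decomposition certifies tw(G) ≤ 3. On the other hand G contains the 4-clique {b, c, d, e}. A clique must lie in a single bag of any decomposition, so no decomposition can have width below 3. The upper and lower bounds meet at 3, so that is the treewidth.

Treewidth 3.
One such decomposition:
Bags: B1 = {a, b, c, d}  B2 = {b, c, d, e}
Tree: B1–B2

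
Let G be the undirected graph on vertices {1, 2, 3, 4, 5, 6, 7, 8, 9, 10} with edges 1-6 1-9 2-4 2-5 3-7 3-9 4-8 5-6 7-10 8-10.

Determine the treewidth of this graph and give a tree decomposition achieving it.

The largest bag has 3 vertices, giving width 2; this decomposition certifies tw(G) ≤ 2. The edges 1–6–5–2–4–8–10–7–3–9–1 form a cycle, so G is not a tree and its treewidth is at least 2. Therefore the treewidth is 2.

Treewidth 2.
Bags: B1 = {1, 5, 6}  B2 = {1, 2, 5}  B3 = {1, 2, 4}  B4 = {1, 4, 8}  B5 = {1, 8, 10}  B6 = {1, 7, 10}  B7 = {1, 3, 7}  B8 = {1, 3, 9}
Tree: B1–B2, B2–B3, B3–B4, B4–B5, B5–B6, B6–B7, B7–B8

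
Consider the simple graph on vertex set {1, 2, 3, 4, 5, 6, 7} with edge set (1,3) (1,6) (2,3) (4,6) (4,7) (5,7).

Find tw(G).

A width-1 tree decomposition is:
Bags: B1 = {2, 3}  B2 = {1, 3}  B3 = {1, 6}  B4 = {4, 6}  B5 = {4, 7}  B6 = {5, 7}
Tree: B1–B2, B2–B3, B3–B4, B4–B5, B5–B6
Each bag holds 2 vertices, so the decomposition has width 1, which upper-bounds the treewidth. Since G has at least one edge (e.g. 2–3), it is not an edgeless graph, so tw(G) ≥ 1. Therefore the treewidth is 1.

1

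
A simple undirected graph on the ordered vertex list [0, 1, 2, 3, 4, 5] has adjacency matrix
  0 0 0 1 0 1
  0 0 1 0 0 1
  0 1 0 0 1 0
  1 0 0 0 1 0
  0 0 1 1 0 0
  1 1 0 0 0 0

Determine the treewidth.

A width-2 tree decomposition is:
Bags: B1 = {1, 2, 4}  B2 = {1, 3, 4}  B3 = {0, 1, 3}  B4 = {0, 1, 5}
Tree: B1–B2, B2–B3, B3–B4
The largest bag has 3 vertices, giving width 2; this decomposition certifies tw(G) ≤ 2. For the lower bound, G contains the cycle 1–2–4–3–0–5–1, so G is not a forest; only forests have treewidth ≤ 1, hence tw(G) ≥ 2. Combining the bounds, tw(G) = 2.

2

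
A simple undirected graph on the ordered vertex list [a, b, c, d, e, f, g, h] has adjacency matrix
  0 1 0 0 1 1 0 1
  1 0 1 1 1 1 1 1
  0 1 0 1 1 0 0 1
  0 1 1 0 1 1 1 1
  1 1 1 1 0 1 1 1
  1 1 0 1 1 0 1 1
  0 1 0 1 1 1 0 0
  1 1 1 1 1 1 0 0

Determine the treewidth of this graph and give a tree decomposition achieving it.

Treewidth 4.
One optimal decomposition is:
Bags: B1 = {b, c, d, e, h}  B2 = {b, d, e, f, h}  B3 = {b, d, e, f, g}  B4 = {a, b, e, f, h}
Tree: B1–B2, B2–B3, B2–B4

Every bag has size at most 5, so the width is 5 − 1 = 4 and tw(G) ≤ 4. Conversely, {b, d, e, f, g} is a clique of size 5, and the vertices of any clique must share a bag in every tree decomposition; so some bag has ≥ 5 vertices and tw(G) ≥ 4. Hence tw(G) = 4 exactly.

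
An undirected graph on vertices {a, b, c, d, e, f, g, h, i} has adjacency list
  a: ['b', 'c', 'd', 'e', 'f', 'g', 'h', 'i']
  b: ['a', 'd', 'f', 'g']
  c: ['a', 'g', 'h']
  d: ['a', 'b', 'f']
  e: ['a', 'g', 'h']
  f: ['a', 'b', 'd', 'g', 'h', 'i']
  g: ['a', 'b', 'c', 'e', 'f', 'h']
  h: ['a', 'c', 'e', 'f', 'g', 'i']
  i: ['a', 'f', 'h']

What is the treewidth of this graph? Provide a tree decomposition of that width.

Treewidth 3.
One such decomposition:
Bags: B1 = {a, b, f, g}  B2 = {a, b, d, f}  B3 = {a, f, g, h}  B4 = {a, e, g, h}  B5 = {a, f, h, i}  B6 = {a, c, g, h}
Tree: B1–B2, B1–B3, B3–B4, B3–B5, B3–B6

Each bag holds 4 vertices, so the decomposition has width 3, which upper-bounds the treewidth. For the lower bound, the 4 vertices {a, e, g, h} are pairwise adjacent, and any tree decomposition puts a clique entirely inside one bag — forcing width ≥ 3. Therefore the treewidth is 3.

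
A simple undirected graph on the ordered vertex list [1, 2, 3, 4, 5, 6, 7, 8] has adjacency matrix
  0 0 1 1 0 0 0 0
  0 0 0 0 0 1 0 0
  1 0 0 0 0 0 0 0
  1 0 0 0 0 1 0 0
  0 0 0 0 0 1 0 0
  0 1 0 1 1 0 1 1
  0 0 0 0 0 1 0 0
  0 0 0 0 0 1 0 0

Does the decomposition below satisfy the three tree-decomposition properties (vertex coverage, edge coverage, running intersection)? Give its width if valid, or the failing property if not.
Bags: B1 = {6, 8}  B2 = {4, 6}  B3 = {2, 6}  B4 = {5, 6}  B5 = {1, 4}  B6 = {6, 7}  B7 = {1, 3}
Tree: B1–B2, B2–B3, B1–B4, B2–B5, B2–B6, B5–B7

Yes; width 1.

Vertex coverage: the bags together contain {1, 2, 3, 4, 5, 6, 7, 8}, the full vertex set. Edge coverage: each edge of G has both endpoints in at least one bag. Running intersection: for every vertex, the bags containing it form a connected subtree. All three properties hold, so this is a valid tree decomposition of width max|bag| − 1 = 1, and hence tw(G) ≤ 1.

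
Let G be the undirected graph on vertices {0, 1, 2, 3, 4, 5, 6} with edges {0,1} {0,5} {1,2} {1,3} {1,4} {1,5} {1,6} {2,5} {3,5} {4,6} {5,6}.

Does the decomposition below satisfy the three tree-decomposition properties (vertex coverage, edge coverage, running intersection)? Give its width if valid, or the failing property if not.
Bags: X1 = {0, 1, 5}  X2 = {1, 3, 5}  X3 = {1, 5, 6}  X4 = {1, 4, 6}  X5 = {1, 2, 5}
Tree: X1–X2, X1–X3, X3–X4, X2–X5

Yes; width 2.

Checking the three conditions: (i) the bags cover all of {0, 1, 2, 3, 4, 5, 6}; (ii) for each edge, some bag contains both endpoints; (iii) the bags containing any fixed vertex form a subtree. All hold, so the decomposition is valid with width 3 − 1 = 2.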